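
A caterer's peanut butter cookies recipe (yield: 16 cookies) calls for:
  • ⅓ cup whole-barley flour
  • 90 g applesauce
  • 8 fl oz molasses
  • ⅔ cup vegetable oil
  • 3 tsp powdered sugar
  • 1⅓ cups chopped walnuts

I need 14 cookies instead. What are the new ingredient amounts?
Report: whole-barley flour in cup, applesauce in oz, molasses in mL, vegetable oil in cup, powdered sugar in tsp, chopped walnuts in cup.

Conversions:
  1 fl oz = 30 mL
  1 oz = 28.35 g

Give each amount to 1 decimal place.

Scaling factor: 14/16 = 7/8 = 0.875.
whole-barley flour: 1/3 cup × 7/8 ≈ 0.3 cup
applesauce: 90 g × 7/8 ÷ 28.35 g/oz ≈ 2.8 oz
molasses: 8 fl oz × 7/8 × 30 mL/fl oz = 210.0 mL
vegetable oil: 2/3 cup × 7/8 ≈ 0.6 cup
powdered sugar: 3 tsp × 7/8 ≈ 2.6 tsp
chopped walnuts: 4/3 cup × 7/8 ≈ 1.2 cup

whole-barley flour: 0.3 cup; applesauce: 2.8 oz; molasses: 210.0 mL; vegetable oil: 0.6 cup; powdered sugar: 2.6 tsp; chopped walnuts: 1.2 cup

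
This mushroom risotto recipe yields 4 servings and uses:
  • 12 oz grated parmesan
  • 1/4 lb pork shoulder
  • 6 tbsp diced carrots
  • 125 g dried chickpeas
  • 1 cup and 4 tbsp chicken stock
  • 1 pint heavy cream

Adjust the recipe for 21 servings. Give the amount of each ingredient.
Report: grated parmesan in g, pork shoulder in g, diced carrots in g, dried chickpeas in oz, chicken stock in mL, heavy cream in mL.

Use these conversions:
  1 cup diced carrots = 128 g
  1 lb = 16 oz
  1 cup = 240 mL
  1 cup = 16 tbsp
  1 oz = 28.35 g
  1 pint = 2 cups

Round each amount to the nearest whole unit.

Scaling factor: 21/4 = 5.25.
grated parmesan: 12 oz × 21/4 × 28.35 g/oz ≈ 1786 g
pork shoulder: 0.25 lb × 21/4 × 16 oz/lb × 28.35 g/oz ≈ 595 g
diced carrots: 6 tbsp × 21/4 ÷ 16 tbsp/cup × 128 g/cup = 252 g
dried chickpeas: 125 g × 21/4 ÷ 28.35 g/oz ≈ 23 oz
chicken stock: (1 cup + 4 tbsp = 1.25 cup) × 21/4 × 240 mL/cup = 1575 mL
heavy cream: 1 pint × 21/4 × 2 cup/pint × 240 mL/cup = 2520 mL

grated parmesan: 1786 g; pork shoulder: 595 g; diced carrots: 252 g; dried chickpeas: 23 oz; chicken stock: 1575 mL; heavy cream: 2520 mL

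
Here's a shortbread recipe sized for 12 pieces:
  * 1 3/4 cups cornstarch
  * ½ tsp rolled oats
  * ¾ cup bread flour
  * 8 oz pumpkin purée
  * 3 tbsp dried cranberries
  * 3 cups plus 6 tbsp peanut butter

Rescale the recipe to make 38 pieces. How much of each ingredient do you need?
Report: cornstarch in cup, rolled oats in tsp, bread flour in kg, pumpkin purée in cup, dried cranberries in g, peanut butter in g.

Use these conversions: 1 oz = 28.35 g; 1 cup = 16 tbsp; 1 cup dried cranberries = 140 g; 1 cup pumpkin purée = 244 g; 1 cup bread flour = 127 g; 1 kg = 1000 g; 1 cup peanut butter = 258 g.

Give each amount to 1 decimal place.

cornstarch: 5.5 cup; rolled oats: 1.6 tsp; bread flour: 0.3 kg; pumpkin purée: 2.9 cup; dried cranberries: 83.1 g; peanut butter: 2757.4 g

Scaling factor: 38/12 = 19/6.
cornstarch: 1.75 cup × 19/6 ≈ 5.5 cup
rolled oats: 0.5 tsp × 19/6 ≈ 1.6 tsp
bread flour: 0.75 cup × 19/6 × 127 g/cup ÷ 1000 g/kg ≈ 0.3 kg
pumpkin purée: 8 oz × 19/6 × 28.35 g/oz ÷ 244 g/cup ≈ 2.9 cup
dried cranberries: 3 tbsp × 19/6 ÷ 16 tbsp/cup × 140 g/cup ≈ 83.1 g
peanut butter: (3 cup + 6 tbsp = 3.375 cup) × 19/6 × 258 g/cup ≈ 2757.4 g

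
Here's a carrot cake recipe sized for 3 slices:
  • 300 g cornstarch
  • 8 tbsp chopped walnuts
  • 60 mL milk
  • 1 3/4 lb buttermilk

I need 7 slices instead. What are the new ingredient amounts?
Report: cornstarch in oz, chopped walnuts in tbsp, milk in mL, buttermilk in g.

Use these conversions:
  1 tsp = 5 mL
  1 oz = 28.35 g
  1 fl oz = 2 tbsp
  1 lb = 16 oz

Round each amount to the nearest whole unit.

cornstarch: 25 oz; chopped walnuts: 19 tbsp; milk: 140 mL; buttermilk: 1852 g

Scaling factor: 7/3.
cornstarch: 300 g × 7/3 ÷ 28.35 g/oz ≈ 25 oz
chopped walnuts: 8 tbsp × 7/3 ≈ 19 tbsp
milk: 60 mL × 7/3 = 140 mL
buttermilk: 1.75 lb × 7/3 × 16 oz/lb × 28.35 g/oz ≈ 1852 g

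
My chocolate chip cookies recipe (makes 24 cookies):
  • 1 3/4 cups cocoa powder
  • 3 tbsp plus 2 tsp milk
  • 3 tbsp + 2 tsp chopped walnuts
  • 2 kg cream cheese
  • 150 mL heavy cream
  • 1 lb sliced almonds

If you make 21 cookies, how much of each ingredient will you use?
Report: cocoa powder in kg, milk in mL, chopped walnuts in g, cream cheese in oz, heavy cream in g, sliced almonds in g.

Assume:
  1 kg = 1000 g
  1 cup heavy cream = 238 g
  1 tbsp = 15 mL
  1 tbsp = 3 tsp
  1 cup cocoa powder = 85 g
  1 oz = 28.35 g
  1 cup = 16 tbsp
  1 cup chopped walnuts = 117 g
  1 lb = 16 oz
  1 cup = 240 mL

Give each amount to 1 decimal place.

Scaling factor: 21/24 = 7/8 = 0.875.
cocoa powder: 1.75 cup × 7/8 × 85 g/cup ÷ 1000 g/kg ≈ 0.1 kg
milk: (3 tbsp + 2 tsp = 11/3 tbsp) × 7/8 × 15 mL/tbsp ≈ 48.1 mL
chopped walnuts: (3 tbsp + 2 tsp = 11/3 tbsp) × 7/8 ÷ 16 tbsp/cup × 117 g/cup ≈ 23.5 g
cream cheese: 2 kg × 7/8 × 1000 g/kg ÷ 28.35 g/oz ≈ 61.7 oz
heavy cream: 150 mL × 7/8 ÷ 240 mL/cup × 238 g/cup ≈ 130.2 g
sliced almonds: 1 lb × 7/8 × 16 oz/lb × 28.35 g/oz = 396.9 g

cocoa powder: 0.1 kg; milk: 48.1 mL; chopped walnuts: 23.5 g; cream cheese: 61.7 oz; heavy cream: 130.2 g; sliced almonds: 396.9 g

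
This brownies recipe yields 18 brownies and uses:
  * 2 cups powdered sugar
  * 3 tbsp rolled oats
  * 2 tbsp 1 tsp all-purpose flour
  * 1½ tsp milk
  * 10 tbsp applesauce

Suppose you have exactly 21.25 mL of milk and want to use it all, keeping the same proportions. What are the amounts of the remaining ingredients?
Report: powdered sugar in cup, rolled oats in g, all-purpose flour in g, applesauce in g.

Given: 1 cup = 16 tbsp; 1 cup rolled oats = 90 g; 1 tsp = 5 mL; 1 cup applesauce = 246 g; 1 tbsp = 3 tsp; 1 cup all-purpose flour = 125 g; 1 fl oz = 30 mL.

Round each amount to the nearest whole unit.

The original recipe has 7.5 mL of milk, so the scaling factor is 21.25 ÷ 7.5 = 17/6.
powdered sugar: 2 cup × 17/6 ≈ 6 cup
rolled oats: 3 tbsp × 17/6 ÷ 16 tbsp/cup × 90 g/cup ≈ 48 g
all-purpose flour: (2 tbsp + 1 tsp = 7/3 tbsp) × 17/6 ÷ 16 tbsp/cup × 125 g/cup ≈ 52 g
applesauce: 10 tbsp × 17/6 ÷ 16 tbsp/cup × 246 g/cup ≈ 436 g

powdered sugar: 6 cup; rolled oats: 48 g; all-purpose flour: 52 g; applesauce: 436 g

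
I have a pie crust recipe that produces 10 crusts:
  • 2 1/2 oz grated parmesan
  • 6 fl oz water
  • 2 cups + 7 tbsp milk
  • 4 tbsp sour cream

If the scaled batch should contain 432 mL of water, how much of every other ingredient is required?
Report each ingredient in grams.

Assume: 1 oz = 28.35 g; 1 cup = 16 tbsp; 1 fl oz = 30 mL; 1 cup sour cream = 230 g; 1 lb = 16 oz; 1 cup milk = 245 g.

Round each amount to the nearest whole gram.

grated parmesan: 170 g; milk: 1433 g; sour cream: 138 g

The original recipe has 180 mL of water, so the scaling factor is 432 ÷ 180 = 12/5 = 2.4.
grated parmesan: 2.5 oz × 12/5 × 28.35 g/oz ≈ 170 g
milk: (2 cup + 7 tbsp = 2.4375 cup) × 12/5 × 245 g/cup ≈ 1433 g
sour cream: 4 tbsp × 12/5 ÷ 16 tbsp/cup × 230 g/cup = 138 g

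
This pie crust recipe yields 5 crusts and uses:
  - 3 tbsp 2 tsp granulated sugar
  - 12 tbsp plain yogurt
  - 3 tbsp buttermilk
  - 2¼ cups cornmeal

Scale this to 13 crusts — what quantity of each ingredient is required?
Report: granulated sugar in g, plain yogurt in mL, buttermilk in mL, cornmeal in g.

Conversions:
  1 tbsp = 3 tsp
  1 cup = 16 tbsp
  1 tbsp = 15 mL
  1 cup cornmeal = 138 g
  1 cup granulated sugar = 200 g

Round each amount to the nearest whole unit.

Scaling factor: 13/5 = 2.6.
granulated sugar: (3 tbsp + 2 tsp = 11/3 tbsp) × 13/5 ÷ 16 tbsp/cup × 200 g/cup ≈ 119 g
plain yogurt: 12 tbsp × 13/5 × 15 mL/tbsp = 468 mL
buttermilk: 3 tbsp × 13/5 × 15 mL/tbsp = 117 mL
cornmeal: 2.25 cup × 13/5 × 138 g/cup ≈ 807 g

granulated sugar: 119 g; plain yogurt: 468 mL; buttermilk: 117 mL; cornmeal: 807 g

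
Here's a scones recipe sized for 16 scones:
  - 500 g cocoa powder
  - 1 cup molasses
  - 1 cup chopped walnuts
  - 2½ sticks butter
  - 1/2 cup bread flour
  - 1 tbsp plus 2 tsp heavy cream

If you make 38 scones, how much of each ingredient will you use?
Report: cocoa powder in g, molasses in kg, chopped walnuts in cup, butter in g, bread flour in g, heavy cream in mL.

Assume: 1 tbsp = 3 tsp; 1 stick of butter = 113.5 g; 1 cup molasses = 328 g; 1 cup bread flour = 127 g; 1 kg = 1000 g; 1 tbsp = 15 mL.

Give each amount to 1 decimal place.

Scaling factor: 38/16 = 19/8 = 2.375.
cocoa powder: 500 g × 19/8 = 1187.5 g
molasses: 1 cup × 19/8 × 328 g/cup ÷ 1000 g/kg ≈ 0.8 kg
chopped walnuts: 1 cup × 19/8 ≈ 2.4 cup
butter: 2.5 stick × 19/8 × 113.5 g/stick ≈ 673.9 g
bread flour: 0.5 cup × 19/8 × 127 g/cup ≈ 150.8 g
heavy cream: (1 tbsp + 2 tsp = 5/3 tbsp) × 19/8 × 15 mL/tbsp ≈ 59.4 mL

cocoa powder: 1187.5 g; molasses: 0.8 kg; chopped walnuts: 2.4 cup; butter: 673.9 g; bread flour: 150.8 g; heavy cream: 59.4 mL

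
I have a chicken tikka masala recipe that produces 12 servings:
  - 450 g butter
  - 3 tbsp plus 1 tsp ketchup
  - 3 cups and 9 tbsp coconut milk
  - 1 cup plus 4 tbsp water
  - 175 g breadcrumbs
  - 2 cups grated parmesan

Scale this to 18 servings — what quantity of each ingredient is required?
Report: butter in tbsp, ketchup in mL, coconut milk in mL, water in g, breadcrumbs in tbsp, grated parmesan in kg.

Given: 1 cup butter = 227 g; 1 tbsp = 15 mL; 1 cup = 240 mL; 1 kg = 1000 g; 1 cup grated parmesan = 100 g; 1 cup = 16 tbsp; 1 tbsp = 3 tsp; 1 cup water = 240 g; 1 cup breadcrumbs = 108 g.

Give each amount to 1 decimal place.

Scaling factor: 18/12 = 3/2 = 1.5.
butter: 450 g × 3/2 ÷ 227 g/cup × 16 tbsp/cup ≈ 47.6 tbsp
ketchup: (3 tbsp + 1 tsp = 10/3 tbsp) × 3/2 × 15 mL/tbsp = 75.0 mL
coconut milk: (3 cup + 9 tbsp = 3.5625 cup) × 3/2 × 240 mL/cup = 1282.5 mL
water: (1 cup + 4 tbsp = 1.25 cup) × 3/2 × 240 g/cup = 450.0 g
breadcrumbs: 175 g × 3/2 ÷ 108 g/cup × 16 tbsp/cup ≈ 38.9 tbsp
grated parmesan: 2 cup × 3/2 × 100 g/cup ÷ 1000 g/kg = 0.3 kg

butter: 47.6 tbsp; ketchup: 75.0 mL; coconut milk: 1282.5 mL; water: 450.0 g; breadcrumbs: 38.9 tbsp; grated parmesan: 0.3 kg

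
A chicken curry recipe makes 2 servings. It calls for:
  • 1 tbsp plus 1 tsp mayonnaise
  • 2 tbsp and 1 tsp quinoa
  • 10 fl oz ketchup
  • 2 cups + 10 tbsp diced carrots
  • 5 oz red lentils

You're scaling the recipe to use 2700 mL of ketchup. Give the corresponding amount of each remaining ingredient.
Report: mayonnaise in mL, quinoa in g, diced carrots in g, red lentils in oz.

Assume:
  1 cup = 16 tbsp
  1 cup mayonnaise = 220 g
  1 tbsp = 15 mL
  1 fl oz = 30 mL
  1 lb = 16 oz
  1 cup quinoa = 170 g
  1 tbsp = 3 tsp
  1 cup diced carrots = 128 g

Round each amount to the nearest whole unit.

mayonnaise: 180 mL; quinoa: 223 g; diced carrots: 3024 g; red lentils: 45 oz

The original recipe has 300 mL of ketchup, so the scaling factor is 2700 ÷ 300 = 9.
mayonnaise: (1 tbsp + 1 tsp = 4/3 tbsp) × 9 × 15 mL/tbsp = 180 mL
quinoa: (2 tbsp + 1 tsp = 7/3 tbsp) × 9 ÷ 16 tbsp/cup × 170 g/cup ≈ 223 g
diced carrots: (2 cup + 10 tbsp = 2.625 cup) × 9 × 128 g/cup = 3024 g
red lentils: 5 oz × 9 = 45 oz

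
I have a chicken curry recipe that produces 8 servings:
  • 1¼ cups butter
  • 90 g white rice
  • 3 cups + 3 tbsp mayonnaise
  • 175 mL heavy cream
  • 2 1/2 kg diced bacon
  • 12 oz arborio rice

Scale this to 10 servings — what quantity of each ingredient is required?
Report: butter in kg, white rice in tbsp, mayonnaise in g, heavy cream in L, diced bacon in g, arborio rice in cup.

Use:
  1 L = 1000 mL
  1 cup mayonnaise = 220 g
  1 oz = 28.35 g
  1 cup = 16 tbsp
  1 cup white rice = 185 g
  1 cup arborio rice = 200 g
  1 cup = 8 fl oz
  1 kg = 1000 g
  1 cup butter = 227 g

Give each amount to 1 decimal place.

Scaling factor: 10/8 = 5/4 = 1.25.
butter: 1.25 cup × 5/4 × 227 g/cup ÷ 1000 g/kg ≈ 0.4 kg
white rice: 90 g × 5/4 ÷ 185 g/cup × 16 tbsp/cup ≈ 9.7 tbsp
mayonnaise: (3 cup + 3 tbsp = 3.1875 cup) × 5/4 × 220 g/cup ≈ 876.6 g
heavy cream: 175 mL × 5/4 ÷ 1000 mL/L ≈ 0.2 L
diced bacon: 2.5 kg × 5/4 × 1000 g/kg = 3125.0 g
arborio rice: 12 oz × 5/4 × 28.35 g/oz ÷ 200 g/cup ≈ 2.1 cup

butter: 0.4 kg; white rice: 9.7 tbsp; mayonnaise: 876.6 g; heavy cream: 0.2 L; diced bacon: 3125.0 g; arborio rice: 2.1 cup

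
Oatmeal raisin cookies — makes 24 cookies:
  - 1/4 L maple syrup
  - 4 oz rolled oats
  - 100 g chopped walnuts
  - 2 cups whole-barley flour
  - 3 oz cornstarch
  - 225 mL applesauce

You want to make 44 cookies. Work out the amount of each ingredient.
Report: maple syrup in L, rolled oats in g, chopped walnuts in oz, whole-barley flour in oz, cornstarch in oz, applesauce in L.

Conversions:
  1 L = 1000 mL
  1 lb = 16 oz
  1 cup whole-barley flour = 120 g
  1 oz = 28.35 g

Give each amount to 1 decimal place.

maple syrup: 0.5 L; rolled oats: 207.9 g; chopped walnuts: 6.5 oz; whole-barley flour: 15.5 oz; cornstarch: 5.5 oz; applesauce: 0.4 L

Scaling factor: 44/24 = 11/6.
maple syrup: 0.25 L × 11/6 ≈ 0.5 L
rolled oats: 4 oz × 11/6 × 28.35 g/oz = 207.9 g
chopped walnuts: 100 g × 11/6 ÷ 28.35 g/oz ≈ 6.5 oz
whole-barley flour: 2 cup × 11/6 × 120 g/cup ÷ 28.35 g/oz ≈ 15.5 oz
cornstarch: 3 oz × 11/6 = 5.5 oz
applesauce: 225 mL × 11/6 ÷ 1000 mL/L ≈ 0.4 L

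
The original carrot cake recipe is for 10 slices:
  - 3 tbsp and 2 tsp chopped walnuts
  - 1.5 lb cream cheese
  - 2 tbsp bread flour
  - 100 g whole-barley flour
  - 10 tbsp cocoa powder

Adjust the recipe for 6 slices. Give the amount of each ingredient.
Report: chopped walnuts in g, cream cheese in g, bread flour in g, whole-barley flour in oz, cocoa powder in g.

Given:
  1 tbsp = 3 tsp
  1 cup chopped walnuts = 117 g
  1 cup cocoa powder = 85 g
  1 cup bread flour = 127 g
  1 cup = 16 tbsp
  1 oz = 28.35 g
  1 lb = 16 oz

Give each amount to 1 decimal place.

chopped walnuts: 16.1 g; cream cheese: 408.2 g; bread flour: 9.5 g; whole-barley flour: 2.1 oz; cocoa powder: 31.9 g

Scaling factor: 6/10 = 3/5 = 0.6.
chopped walnuts: (3 tbsp + 2 tsp = 11/3 tbsp) × 3/5 ÷ 16 tbsp/cup × 117 g/cup ≈ 16.1 g
cream cheese: 1.5 lb × 3/5 × 16 oz/lb × 28.35 g/oz ≈ 408.2 g
bread flour: 2 tbsp × 3/5 ÷ 16 tbsp/cup × 127 g/cup ≈ 9.5 g
whole-barley flour: 100 g × 3/5 ÷ 28.35 g/oz ≈ 2.1 oz
cocoa powder: 10 tbsp × 3/5 ÷ 16 tbsp/cup × 85 g/cup ≈ 31.9 g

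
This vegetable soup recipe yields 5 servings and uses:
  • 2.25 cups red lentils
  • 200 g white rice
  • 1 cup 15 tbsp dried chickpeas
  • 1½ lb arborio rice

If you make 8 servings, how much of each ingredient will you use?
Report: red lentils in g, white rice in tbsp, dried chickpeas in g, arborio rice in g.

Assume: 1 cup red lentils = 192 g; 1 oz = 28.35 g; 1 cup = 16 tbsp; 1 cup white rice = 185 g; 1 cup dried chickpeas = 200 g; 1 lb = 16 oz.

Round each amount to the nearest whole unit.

red lentils: 691 g; white rice: 28 tbsp; dried chickpeas: 620 g; arborio rice: 1089 g

Scaling factor: 8/5 = 1.6.
red lentils: 2.25 cup × 8/5 × 192 g/cup ≈ 691 g
white rice: 200 g × 8/5 ÷ 185 g/cup × 16 tbsp/cup ≈ 28 tbsp
dried chickpeas: (1 cup + 15 tbsp = 1.9375 cup) × 8/5 × 200 g/cup = 620 g
arborio rice: 1.5 lb × 8/5 × 16 oz/lb × 28.35 g/oz ≈ 1089 g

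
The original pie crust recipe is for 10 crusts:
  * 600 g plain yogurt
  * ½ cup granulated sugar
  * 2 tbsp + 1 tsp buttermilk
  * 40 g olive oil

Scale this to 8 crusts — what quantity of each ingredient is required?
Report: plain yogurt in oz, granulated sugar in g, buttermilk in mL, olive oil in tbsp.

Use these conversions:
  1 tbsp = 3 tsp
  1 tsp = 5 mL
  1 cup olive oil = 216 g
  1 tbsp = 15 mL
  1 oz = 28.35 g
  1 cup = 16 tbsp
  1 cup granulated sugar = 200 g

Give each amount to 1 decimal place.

Scaling factor: 8/10 = 4/5 = 0.8.
plain yogurt: 600 g × 4/5 ÷ 28.35 g/oz ≈ 16.9 oz
granulated sugar: 0.5 cup × 4/5 × 200 g/cup = 80.0 g
buttermilk: (2 tbsp + 1 tsp = 7/3 tbsp) × 4/5 × 15 mL/tbsp = 28.0 mL
olive oil: 40 g × 4/5 ÷ 216 g/cup × 16 tbsp/cup ≈ 2.4 tbsp

plain yogurt: 16.9 oz; granulated sugar: 80.0 g; buttermilk: 28.0 mL; olive oil: 2.4 tbsp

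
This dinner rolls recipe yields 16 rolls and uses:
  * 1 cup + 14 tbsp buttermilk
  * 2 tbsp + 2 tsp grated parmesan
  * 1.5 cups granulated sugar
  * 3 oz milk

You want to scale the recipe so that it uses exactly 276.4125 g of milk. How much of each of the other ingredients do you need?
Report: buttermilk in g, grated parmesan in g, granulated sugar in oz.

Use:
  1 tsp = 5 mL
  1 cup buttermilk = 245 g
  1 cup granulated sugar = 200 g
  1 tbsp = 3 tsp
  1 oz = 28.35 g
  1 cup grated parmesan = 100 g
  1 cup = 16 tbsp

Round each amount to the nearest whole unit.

The original recipe has 85.05 g of milk, so the scaling factor is 276.4125 ÷ 85.05 = 13/4 = 3.25.
buttermilk: (1 cup + 14 tbsp = 1.875 cup) × 13/4 × 245 g/cup ≈ 1493 g
grated parmesan: (2 tbsp + 2 tsp = 8/3 tbsp) × 13/4 ÷ 16 tbsp/cup × 100 g/cup ≈ 54 g
granulated sugar: 1.5 cup × 13/4 × 200 g/cup ÷ 28.35 g/oz ≈ 34 oz

buttermilk: 1493 g; grated parmesan: 54 g; granulated sugar: 34 oz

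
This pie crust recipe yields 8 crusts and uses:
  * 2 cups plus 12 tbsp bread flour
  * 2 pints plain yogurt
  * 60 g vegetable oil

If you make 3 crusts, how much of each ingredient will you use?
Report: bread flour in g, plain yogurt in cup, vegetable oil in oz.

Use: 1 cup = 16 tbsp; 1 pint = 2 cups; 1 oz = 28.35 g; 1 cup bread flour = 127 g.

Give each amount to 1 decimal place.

Scaling factor: 3/8 = 0.375.
bread flour: (2 cup + 12 tbsp = 2.75 cup) × 3/8 × 127 g/cup ≈ 131.0 g
plain yogurt: 2 pint × 3/8 × 2 cup/pint = 1.5 cup
vegetable oil: 60 g × 3/8 ÷ 28.35 g/oz ≈ 0.8 oz

bread flour: 131.0 g; plain yogurt: 1.5 cup; vegetable oil: 0.8 oz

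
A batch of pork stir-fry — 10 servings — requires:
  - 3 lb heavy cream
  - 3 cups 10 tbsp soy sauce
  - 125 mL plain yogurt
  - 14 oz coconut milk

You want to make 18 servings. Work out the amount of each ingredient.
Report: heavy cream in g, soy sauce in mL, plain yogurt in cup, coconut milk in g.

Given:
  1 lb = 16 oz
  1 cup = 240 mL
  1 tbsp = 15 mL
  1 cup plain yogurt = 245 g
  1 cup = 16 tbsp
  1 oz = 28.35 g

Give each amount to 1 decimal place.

heavy cream: 2449.4 g; soy sauce: 1566.0 mL; plain yogurt: 0.9 cup; coconut milk: 714.4 g

Scaling factor: 18/10 = 9/5 = 1.8.
heavy cream: 3 lb × 9/5 × 16 oz/lb × 28.35 g/oz ≈ 2449.4 g
soy sauce: (3 cup + 10 tbsp = 3.625 cup) × 9/5 × 240 mL/cup = 1566.0 mL
plain yogurt: 125 mL × 9/5 ÷ 240 mL/cup ≈ 0.9 cup
coconut milk: 14 oz × 9/5 × 28.35 g/oz ≈ 714.4 g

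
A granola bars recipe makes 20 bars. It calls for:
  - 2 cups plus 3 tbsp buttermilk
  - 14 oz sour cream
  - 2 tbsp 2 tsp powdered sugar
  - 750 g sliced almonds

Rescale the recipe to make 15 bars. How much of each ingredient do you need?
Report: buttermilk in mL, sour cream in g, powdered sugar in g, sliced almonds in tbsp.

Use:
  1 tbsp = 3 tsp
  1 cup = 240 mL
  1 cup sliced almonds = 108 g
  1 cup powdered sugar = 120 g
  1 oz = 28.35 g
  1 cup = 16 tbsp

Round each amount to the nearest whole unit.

Scaling factor: 15/20 = 3/4 = 0.75.
buttermilk: (2 cup + 3 tbsp = 2.1875 cup) × 3/4 × 240 mL/cup ≈ 394 mL
sour cream: 14 oz × 3/4 × 28.35 g/oz ≈ 298 g
powdered sugar: (2 tbsp + 2 tsp = 8/3 tbsp) × 3/4 ÷ 16 tbsp/cup × 120 g/cup = 15 g
sliced almonds: 750 g × 3/4 ÷ 108 g/cup × 16 tbsp/cup ≈ 83 tbsp

buttermilk: 394 mL; sour cream: 298 g; powdered sugar: 15 g; sliced almonds: 83 tbsp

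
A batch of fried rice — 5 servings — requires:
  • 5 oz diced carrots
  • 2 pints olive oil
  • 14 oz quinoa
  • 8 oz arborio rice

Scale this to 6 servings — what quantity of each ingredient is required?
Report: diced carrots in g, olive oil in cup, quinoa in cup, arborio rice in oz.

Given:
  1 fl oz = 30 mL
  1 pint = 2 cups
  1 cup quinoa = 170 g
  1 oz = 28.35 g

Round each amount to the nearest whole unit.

diced carrots: 170 g; olive oil: 5 cup; quinoa: 3 cup; arborio rice: 10 oz

Scaling factor: 6/5 = 1.2.
diced carrots: 5 oz × 6/5 × 28.35 g/oz ≈ 170 g
olive oil: 2 pint × 6/5 × 2 cup/pint ≈ 5 cup
quinoa: 14 oz × 6/5 × 28.35 g/oz ÷ 170 g/cup ≈ 3 cup
arborio rice: 8 oz × 6/5 ≈ 10 oz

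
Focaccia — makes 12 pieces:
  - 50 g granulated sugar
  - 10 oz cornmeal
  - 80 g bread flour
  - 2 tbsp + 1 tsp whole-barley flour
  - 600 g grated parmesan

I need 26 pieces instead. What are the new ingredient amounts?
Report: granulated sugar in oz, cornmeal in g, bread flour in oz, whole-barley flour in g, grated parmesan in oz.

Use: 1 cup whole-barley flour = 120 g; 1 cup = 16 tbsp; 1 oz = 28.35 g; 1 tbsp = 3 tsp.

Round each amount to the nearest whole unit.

Scaling factor: 26/12 = 13/6.
granulated sugar: 50 g × 13/6 ÷ 28.35 g/oz ≈ 4 oz
cornmeal: 10 oz × 13/6 × 28.35 g/oz ≈ 614 g
bread flour: 80 g × 13/6 ÷ 28.35 g/oz ≈ 6 oz
whole-barley flour: (2 tbsp + 1 tsp = 7/3 tbsp) × 13/6 ÷ 16 tbsp/cup × 120 g/cup ≈ 38 g
grated parmesan: 600 g × 13/6 ÷ 28.35 g/oz ≈ 46 oz

granulated sugar: 4 oz; cornmeal: 614 g; bread flour: 6 oz; whole-barley flour: 38 g; grated parmesan: 46 oz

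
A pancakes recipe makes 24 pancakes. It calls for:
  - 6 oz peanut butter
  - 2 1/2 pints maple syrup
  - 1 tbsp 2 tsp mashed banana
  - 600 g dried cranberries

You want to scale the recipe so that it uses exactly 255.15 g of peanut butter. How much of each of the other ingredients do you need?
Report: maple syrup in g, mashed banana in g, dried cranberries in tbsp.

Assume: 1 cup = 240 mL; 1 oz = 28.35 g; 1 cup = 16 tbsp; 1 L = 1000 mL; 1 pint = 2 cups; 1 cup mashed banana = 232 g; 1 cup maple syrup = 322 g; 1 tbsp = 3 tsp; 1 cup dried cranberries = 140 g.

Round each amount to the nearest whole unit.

maple syrup: 2415 g; mashed banana: 36 g; dried cranberries: 103 tbsp

The original recipe has 170.1 g of peanut butter, so the scaling factor is 255.15 ÷ 170.1 = 3/2 = 1.5.
maple syrup: 2.5 pint × 3/2 × 2 cup/pint × 322 g/cup = 2415 g
mashed banana: (1 tbsp + 2 tsp = 5/3 tbsp) × 3/2 ÷ 16 tbsp/cup × 232 g/cup ≈ 36 g
dried cranberries: 600 g × 3/2 ÷ 140 g/cup × 16 tbsp/cup ≈ 103 tbsp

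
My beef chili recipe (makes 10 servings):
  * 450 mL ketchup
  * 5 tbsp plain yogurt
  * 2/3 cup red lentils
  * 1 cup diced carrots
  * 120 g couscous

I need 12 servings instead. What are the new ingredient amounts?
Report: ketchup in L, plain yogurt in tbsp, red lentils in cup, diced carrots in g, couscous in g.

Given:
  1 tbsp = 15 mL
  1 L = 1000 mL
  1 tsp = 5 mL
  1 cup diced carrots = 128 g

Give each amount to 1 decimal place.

ketchup: 0.5 L; plain yogurt: 6.0 tbsp; red lentils: 0.8 cup; diced carrots: 153.6 g; couscous: 144.0 g

Scaling factor: 12/10 = 6/5 = 1.2.
ketchup: 450 mL × 6/5 ÷ 1000 mL/L ≈ 0.5 L
plain yogurt: 5 tbsp × 6/5 = 6.0 tbsp
red lentils: 2/3 cup × 6/5 = 0.8 cup
diced carrots: 1 cup × 6/5 × 128 g/cup = 153.6 g
couscous: 120 g × 6/5 = 144.0 g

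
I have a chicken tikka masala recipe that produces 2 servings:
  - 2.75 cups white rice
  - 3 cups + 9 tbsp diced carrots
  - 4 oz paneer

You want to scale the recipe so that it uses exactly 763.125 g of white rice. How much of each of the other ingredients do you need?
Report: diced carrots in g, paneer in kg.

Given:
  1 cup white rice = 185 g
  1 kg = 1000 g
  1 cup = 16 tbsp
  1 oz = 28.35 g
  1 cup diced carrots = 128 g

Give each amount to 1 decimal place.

diced carrots: 684.0 g; paneer: 0.2 kg

The original recipe has 508.75 g of white rice, so the scaling factor is 763.125 ÷ 508.75 = 3/2 = 1.5.
diced carrots: (3 cup + 9 tbsp = 3.5625 cup) × 3/2 × 128 g/cup = 684.0 g
paneer: 4 oz × 3/2 × 28.35 g/oz ÷ 1000 g/kg ≈ 0.2 kg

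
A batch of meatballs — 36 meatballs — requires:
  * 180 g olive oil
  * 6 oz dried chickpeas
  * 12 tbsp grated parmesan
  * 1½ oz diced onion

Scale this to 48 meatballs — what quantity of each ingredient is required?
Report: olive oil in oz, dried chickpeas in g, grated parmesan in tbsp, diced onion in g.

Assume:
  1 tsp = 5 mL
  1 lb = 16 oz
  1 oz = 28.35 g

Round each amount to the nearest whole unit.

olive oil: 8 oz; dried chickpeas: 227 g; grated parmesan: 16 tbsp; diced onion: 57 g

Scaling factor: 48/36 = 4/3.
olive oil: 180 g × 4/3 ÷ 28.35 g/oz ≈ 8 oz
dried chickpeas: 6 oz × 4/3 × 28.35 g/oz ≈ 227 g
grated parmesan: 12 tbsp × 4/3 = 16 tbsp
diced onion: 1.5 oz × 4/3 × 28.35 g/oz ≈ 57 g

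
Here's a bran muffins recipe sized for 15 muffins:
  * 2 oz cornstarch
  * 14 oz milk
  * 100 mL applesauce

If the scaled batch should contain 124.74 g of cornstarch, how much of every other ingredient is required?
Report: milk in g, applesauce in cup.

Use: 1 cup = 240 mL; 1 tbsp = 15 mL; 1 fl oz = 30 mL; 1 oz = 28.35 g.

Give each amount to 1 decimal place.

milk: 873.2 g; applesauce: 0.9 cup

The original recipe has 56.7 g of cornstarch, so the scaling factor is 124.74 ÷ 56.7 = 11/5 = 2.2.
milk: 14 oz × 11/5 × 28.35 g/oz ≈ 873.2 g
applesauce: 100 mL × 11/5 ÷ 240 mL/cup ≈ 0.9 cup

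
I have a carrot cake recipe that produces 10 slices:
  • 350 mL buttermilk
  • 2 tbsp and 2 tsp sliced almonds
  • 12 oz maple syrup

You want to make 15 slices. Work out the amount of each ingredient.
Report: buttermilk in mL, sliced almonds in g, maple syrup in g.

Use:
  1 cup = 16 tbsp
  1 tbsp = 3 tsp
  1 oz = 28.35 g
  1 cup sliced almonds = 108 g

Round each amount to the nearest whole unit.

buttermilk: 525 mL; sliced almonds: 27 g; maple syrup: 510 g

Scaling factor: 15/10 = 3/2 = 1.5.
buttermilk: 350 mL × 3/2 = 525 mL
sliced almonds: (2 tbsp + 2 tsp = 8/3 tbsp) × 3/2 ÷ 16 tbsp/cup × 108 g/cup = 27 g
maple syrup: 12 oz × 3/2 × 28.35 g/oz ≈ 510 g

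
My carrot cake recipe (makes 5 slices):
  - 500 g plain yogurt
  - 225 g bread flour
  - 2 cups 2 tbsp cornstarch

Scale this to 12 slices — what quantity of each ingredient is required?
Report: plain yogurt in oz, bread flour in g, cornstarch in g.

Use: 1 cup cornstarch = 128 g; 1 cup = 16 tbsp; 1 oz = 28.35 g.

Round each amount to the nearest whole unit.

plain yogurt: 42 oz; bread flour: 540 g; cornstarch: 653 g

Scaling factor: 12/5 = 2.4.
plain yogurt: 500 g × 12/5 ÷ 28.35 g/oz ≈ 42 oz
bread flour: 225 g × 12/5 = 540 g
cornstarch: (2 cup + 2 tbsp = 2.125 cup) × 12/5 × 128 g/cup ≈ 653 g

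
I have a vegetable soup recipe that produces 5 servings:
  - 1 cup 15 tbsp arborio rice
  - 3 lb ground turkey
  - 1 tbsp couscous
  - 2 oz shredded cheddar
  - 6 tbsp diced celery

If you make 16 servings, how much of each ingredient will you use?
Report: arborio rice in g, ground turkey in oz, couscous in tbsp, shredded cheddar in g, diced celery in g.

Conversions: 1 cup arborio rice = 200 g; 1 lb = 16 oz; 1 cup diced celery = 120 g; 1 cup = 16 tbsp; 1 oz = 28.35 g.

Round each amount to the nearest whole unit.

arborio rice: 1240 g; ground turkey: 154 oz; couscous: 3 tbsp; shredded cheddar: 181 g; diced celery: 144 g

Scaling factor: 16/5 = 3.2.
arborio rice: (1 cup + 15 tbsp = 1.9375 cup) × 16/5 × 200 g/cup = 1240 g
ground turkey: 3 lb × 16/5 × 16 oz/lb ≈ 154 oz
couscous: 1 tbsp × 16/5 ≈ 3 tbsp
shredded cheddar: 2 oz × 16/5 × 28.35 g/oz ≈ 181 g
diced celery: 6 tbsp × 16/5 ÷ 16 tbsp/cup × 120 g/cup = 144 g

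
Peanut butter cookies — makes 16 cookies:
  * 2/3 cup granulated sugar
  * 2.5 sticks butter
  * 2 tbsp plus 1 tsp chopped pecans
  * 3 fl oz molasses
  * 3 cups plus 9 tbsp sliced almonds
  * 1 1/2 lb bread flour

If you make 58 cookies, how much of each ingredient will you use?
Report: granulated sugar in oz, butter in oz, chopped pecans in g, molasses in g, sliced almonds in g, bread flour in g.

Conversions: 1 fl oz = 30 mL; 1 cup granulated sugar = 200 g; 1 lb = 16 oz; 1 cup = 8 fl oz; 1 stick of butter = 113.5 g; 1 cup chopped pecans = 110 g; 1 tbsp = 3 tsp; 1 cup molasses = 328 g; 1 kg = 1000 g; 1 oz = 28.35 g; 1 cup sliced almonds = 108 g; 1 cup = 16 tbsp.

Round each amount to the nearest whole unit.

Scaling factor: 58/16 = 29/8 = 3.625.
granulated sugar: 2/3 cup × 29/8 × 200 g/cup ÷ 28.35 g/oz ≈ 17 oz
butter: 2.5 stick × 29/8 × 113.5 g/stick ÷ 28.35 g/oz ≈ 36 oz
chopped pecans: (2 tbsp + 1 tsp = 7/3 tbsp) × 29/8 ÷ 16 tbsp/cup × 110 g/cup ≈ 58 g
molasses: 3 fl oz × 29/8 ÷ 8 fl oz/cup × 328 g/cup ≈ 446 g
sliced almonds: (3 cup + 9 tbsp = 3.5625 cup) × 29/8 × 108 g/cup ≈ 1395 g
bread flour: 1.5 lb × 29/8 × 16 oz/lb × 28.35 g/oz ≈ 2466 g

granulated sugar: 17 oz; butter: 36 oz; chopped pecans: 58 g; molasses: 446 g; sliced almonds: 1395 g; bread flour: 2466 g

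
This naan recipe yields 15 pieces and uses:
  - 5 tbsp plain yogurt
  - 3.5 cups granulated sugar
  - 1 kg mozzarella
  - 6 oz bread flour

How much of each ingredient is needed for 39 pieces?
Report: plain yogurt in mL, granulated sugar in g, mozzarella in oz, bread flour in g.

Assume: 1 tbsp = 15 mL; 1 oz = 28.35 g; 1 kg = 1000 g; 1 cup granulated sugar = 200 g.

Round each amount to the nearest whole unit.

Scaling factor: 39/15 = 13/5 = 2.6.
plain yogurt: 5 tbsp × 13/5 × 15 mL/tbsp = 195 mL
granulated sugar: 3.5 cup × 13/5 × 200 g/cup = 1820 g
mozzarella: 1 kg × 13/5 × 1000 g/kg ÷ 28.35 g/oz ≈ 92 oz
bread flour: 6 oz × 13/5 × 28.35 g/oz ≈ 442 g

plain yogurt: 195 mL; granulated sugar: 1820 g; mozzarella: 92 oz; bread flour: 442 g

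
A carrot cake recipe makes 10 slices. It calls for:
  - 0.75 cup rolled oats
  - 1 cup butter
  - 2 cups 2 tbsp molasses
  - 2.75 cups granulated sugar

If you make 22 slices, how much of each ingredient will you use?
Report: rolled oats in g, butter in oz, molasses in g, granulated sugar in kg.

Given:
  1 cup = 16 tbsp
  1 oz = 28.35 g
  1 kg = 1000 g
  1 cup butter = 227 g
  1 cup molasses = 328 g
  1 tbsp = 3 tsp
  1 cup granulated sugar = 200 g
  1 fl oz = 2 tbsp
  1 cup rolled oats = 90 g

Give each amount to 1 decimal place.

rolled oats: 148.5 g; butter: 17.6 oz; molasses: 1533.4 g; granulated sugar: 1.2 kg

Scaling factor: 22/10 = 11/5 = 2.2.
rolled oats: 0.75 cup × 11/5 × 90 g/cup = 148.5 g
butter: 1 cup × 11/5 × 227 g/cup ÷ 28.35 g/oz ≈ 17.6 oz
molasses: (2 cup + 2 tbsp = 2.125 cup) × 11/5 × 328 g/cup = 1533.4 g
granulated sugar: 2.75 cup × 11/5 × 200 g/cup ÷ 1000 g/kg ≈ 1.2 kg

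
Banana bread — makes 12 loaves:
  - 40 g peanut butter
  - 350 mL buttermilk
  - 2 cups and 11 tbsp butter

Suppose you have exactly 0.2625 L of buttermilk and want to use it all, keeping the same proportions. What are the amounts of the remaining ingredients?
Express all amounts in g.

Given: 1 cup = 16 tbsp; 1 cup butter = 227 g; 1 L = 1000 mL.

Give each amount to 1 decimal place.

The original recipe has 0.35 L of buttermilk, so the scaling factor is 0.2625 ÷ 0.35 = 3/4 = 0.75.
peanut butter: 40 g × 3/4 = 30.0 g
butter: (2 cup + 11 tbsp = 2.6875 cup) × 3/4 × 227 g/cup ≈ 457.5 g

peanut butter: 30.0 g; butter: 457.5 g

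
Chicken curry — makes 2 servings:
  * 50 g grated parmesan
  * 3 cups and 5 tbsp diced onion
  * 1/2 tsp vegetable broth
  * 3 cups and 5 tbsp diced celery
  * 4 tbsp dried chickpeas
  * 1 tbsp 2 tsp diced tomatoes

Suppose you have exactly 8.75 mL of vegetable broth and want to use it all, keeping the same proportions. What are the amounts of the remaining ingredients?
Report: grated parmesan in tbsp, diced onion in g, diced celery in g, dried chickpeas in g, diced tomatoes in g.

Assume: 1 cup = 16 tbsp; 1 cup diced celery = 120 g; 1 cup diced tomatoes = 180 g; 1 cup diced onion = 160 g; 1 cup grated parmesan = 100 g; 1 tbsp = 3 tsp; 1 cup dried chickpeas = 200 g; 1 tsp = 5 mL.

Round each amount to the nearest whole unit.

The original recipe has 2.5 mL of vegetable broth, so the scaling factor is 8.75 ÷ 2.5 = 7/2 = 3.5.
grated parmesan: 50 g × 7/2 ÷ 100 g/cup × 16 tbsp/cup = 28 tbsp
diced onion: (3 cup + 5 tbsp = 3.3125 cup) × 7/2 × 160 g/cup = 1855 g
diced celery: (3 cup + 5 tbsp = 3.3125 cup) × 7/2 × 120 g/cup ≈ 1391 g
dried chickpeas: 4 tbsp × 7/2 ÷ 16 tbsp/cup × 200 g/cup = 175 g
diced tomatoes: (1 tbsp + 2 tsp = 5/3 tbsp) × 7/2 ÷ 16 tbsp/cup × 180 g/cup ≈ 66 g

grated parmesan: 28 tbsp; diced onion: 1855 g; diced celery: 1391 g; dried chickpeas: 175 g; diced tomatoes: 66 g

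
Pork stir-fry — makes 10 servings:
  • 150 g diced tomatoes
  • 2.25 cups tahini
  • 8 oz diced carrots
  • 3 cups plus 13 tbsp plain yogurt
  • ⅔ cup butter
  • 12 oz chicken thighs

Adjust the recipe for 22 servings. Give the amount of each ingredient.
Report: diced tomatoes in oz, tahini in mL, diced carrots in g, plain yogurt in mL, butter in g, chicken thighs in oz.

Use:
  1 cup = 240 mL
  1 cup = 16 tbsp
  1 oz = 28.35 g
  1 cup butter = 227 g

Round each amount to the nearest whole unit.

diced tomatoes: 12 oz; tahini: 1188 mL; diced carrots: 499 g; plain yogurt: 2013 mL; butter: 333 g; chicken thighs: 26 oz

Scaling factor: 22/10 = 11/5 = 2.2.
diced tomatoes: 150 g × 11/5 ÷ 28.35 g/oz ≈ 12 oz
tahini: 2.25 cup × 11/5 × 240 mL/cup = 1188 mL
diced carrots: 8 oz × 11/5 × 28.35 g/oz ≈ 499 g
plain yogurt: (3 cup + 13 tbsp = 3.8125 cup) × 11/5 × 240 mL/cup = 2013 mL
butter: 2/3 cup × 11/5 × 227 g/cup ≈ 333 g
chicken thighs: 12 oz × 11/5 ≈ 26 oz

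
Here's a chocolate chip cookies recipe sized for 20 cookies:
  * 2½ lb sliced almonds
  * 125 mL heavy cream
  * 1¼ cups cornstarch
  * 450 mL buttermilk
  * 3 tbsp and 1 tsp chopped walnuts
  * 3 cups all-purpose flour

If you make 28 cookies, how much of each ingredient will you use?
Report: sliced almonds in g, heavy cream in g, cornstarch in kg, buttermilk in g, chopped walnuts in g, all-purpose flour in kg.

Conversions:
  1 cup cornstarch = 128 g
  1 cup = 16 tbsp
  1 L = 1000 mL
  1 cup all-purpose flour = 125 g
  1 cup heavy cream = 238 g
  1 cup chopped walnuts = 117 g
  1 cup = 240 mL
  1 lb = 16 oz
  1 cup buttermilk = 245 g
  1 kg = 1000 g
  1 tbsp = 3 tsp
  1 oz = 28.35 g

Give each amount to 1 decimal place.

Scaling factor: 28/20 = 7/5 = 1.4.
sliced almonds: 2.5 lb × 7/5 × 16 oz/lb × 28.35 g/oz = 1587.6 g
heavy cream: 125 mL × 7/5 ÷ 240 mL/cup × 238 g/cup ≈ 173.5 g
cornstarch: 1.25 cup × 7/5 × 128 g/cup ÷ 1000 g/kg ≈ 0.2 kg
buttermilk: 450 mL × 7/5 ÷ 240 mL/cup × 245 g/cup ≈ 643.1 g
chopped walnuts: (3 tbsp + 1 tsp = 10/3 tbsp) × 7/5 ÷ 16 tbsp/cup × 117 g/cup ≈ 34.1 g
all-purpose flour: 3 cup × 7/5 × 125 g/cup ÷ 1000 g/kg ≈ 0.5 kg

sliced almonds: 1587.6 g; heavy cream: 173.5 g; cornstarch: 0.2 kg; buttermilk: 643.1 g; chopped walnuts: 34.1 g; all-purpose flour: 0.5 kg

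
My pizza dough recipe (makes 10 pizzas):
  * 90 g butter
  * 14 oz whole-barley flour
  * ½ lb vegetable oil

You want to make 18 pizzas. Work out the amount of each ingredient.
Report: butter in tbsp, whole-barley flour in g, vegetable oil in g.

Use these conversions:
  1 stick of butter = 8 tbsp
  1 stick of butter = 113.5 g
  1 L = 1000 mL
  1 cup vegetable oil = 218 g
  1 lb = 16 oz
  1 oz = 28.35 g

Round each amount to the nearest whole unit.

Scaling factor: 18/10 = 9/5 = 1.8.
butter: 90 g × 9/5 ÷ 113.5 g/stick × 8 tbsp/stick ≈ 11 tbsp
whole-barley flour: 14 oz × 9/5 × 28.35 g/oz ≈ 714 g
vegetable oil: 0.5 lb × 9/5 × 16 oz/lb × 28.35 g/oz ≈ 408 g

butter: 11 tbsp; whole-barley flour: 714 g; vegetable oil: 408 g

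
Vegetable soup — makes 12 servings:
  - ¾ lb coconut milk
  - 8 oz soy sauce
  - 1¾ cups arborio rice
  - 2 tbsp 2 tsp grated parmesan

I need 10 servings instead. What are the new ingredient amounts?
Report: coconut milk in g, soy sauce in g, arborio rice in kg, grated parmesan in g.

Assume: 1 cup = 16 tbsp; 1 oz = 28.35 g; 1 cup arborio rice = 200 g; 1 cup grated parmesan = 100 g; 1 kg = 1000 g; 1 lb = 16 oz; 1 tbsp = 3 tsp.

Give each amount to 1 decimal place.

coconut milk: 283.5 g; soy sauce: 189.0 g; arborio rice: 0.3 kg; grated parmesan: 13.9 g

Scaling factor: 10/12 = 5/6.
coconut milk: 0.75 lb × 5/6 × 16 oz/lb × 28.35 g/oz = 283.5 g
soy sauce: 8 oz × 5/6 × 28.35 g/oz = 189.0 g
arborio rice: 1.75 cup × 5/6 × 200 g/cup ÷ 1000 g/kg ≈ 0.3 kg
grated parmesan: (2 tbsp + 2 tsp = 8/3 tbsp) × 5/6 ÷ 16 tbsp/cup × 100 g/cup ≈ 13.9 g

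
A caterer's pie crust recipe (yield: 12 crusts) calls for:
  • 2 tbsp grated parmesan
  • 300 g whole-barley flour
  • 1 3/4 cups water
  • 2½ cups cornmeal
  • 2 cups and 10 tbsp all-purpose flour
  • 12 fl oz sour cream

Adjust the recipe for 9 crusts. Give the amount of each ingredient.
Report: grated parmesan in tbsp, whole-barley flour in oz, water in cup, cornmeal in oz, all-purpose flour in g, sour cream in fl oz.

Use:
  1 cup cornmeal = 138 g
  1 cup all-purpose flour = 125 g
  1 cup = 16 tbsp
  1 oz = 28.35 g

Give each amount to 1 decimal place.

grated parmesan: 1.5 tbsp; whole-barley flour: 7.9 oz; water: 1.3 cup; cornmeal: 9.1 oz; all-purpose flour: 246.1 g; sour cream: 9.0 fl oz

Scaling factor: 9/12 = 3/4 = 0.75.
grated parmesan: 2 tbsp × 3/4 = 1.5 tbsp
whole-barley flour: 300 g × 3/4 ÷ 28.35 g/oz ≈ 7.9 oz
water: 1.75 cup × 3/4 ≈ 1.3 cup
cornmeal: 2.5 cup × 3/4 × 138 g/cup ÷ 28.35 g/oz ≈ 9.1 oz
all-purpose flour: (2 cup + 10 tbsp = 2.625 cup) × 3/4 × 125 g/cup ≈ 246.1 g
sour cream: 12 fl oz × 3/4 = 9.0 fl oz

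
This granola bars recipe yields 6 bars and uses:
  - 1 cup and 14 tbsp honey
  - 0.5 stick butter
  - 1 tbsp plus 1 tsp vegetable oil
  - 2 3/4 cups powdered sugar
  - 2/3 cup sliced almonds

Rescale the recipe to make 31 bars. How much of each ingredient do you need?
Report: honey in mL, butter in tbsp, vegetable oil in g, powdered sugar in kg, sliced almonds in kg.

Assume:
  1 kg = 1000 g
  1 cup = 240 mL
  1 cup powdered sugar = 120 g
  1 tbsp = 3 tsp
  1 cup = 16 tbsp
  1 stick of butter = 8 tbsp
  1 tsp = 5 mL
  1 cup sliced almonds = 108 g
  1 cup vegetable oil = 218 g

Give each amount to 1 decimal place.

Scaling factor: 31/6.
honey: (1 cup + 14 tbsp = 1.875 cup) × 31/6 × 240 mL/cup = 2325.0 mL
butter: 0.5 stick × 31/6 × 8 tbsp/stick ≈ 20.7 tbsp
vegetable oil: (1 tbsp + 1 tsp = 4/3 tbsp) × 31/6 ÷ 16 tbsp/cup × 218 g/cup ≈ 93.9 g
powdered sugar: 2.75 cup × 31/6 × 120 g/cup ÷ 1000 g/kg ≈ 1.7 kg
sliced almonds: 2/3 cup × 31/6 × 108 g/cup ÷ 1000 g/kg ≈ 0.4 kg

honey: 2325.0 mL; butter: 20.7 tbsp; vegetable oil: 93.9 g; powdered sugar: 1.7 kg; sliced almonds: 0.4 kg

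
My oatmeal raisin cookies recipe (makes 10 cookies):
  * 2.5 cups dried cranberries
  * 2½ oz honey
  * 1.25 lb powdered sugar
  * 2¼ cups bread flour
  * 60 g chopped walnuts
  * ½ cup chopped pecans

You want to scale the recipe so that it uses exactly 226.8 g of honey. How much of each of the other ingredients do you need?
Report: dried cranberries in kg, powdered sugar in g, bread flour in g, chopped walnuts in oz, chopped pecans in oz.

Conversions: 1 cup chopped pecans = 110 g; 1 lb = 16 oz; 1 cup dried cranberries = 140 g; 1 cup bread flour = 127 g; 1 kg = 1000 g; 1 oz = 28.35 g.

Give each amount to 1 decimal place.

The original recipe has 70.875 g of honey, so the scaling factor is 226.8 ÷ 70.875 = 16/5 = 3.2.
dried cranberries: 2.5 cup × 16/5 × 140 g/cup ÷ 1000 g/kg ≈ 1.1 kg
powdered sugar: 1.25 lb × 16/5 × 16 oz/lb × 28.35 g/oz = 1814.4 g
bread flour: 2.25 cup × 16/5 × 127 g/cup = 914.4 g
chopped walnuts: 60 g × 16/5 ÷ 28.35 g/oz ≈ 6.8 oz
chopped pecans: 0.5 cup × 16/5 × 110 g/cup ÷ 28.35 g/oz ≈ 6.2 oz

dried cranberries: 1.1 kg; powdered sugar: 1814.4 g; bread flour: 914.4 g; chopped walnuts: 6.8 oz; chopped pecans: 6.2 oz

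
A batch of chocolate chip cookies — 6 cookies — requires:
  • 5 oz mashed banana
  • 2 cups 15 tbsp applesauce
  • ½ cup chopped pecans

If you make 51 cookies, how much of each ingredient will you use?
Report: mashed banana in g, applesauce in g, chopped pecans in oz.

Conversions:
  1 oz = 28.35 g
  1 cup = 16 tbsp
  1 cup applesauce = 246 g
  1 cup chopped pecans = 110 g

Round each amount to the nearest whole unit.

mashed banana: 1205 g; applesauce: 6142 g; chopped pecans: 16 oz

Scaling factor: 51/6 = 17/2 = 8.5.
mashed banana: 5 oz × 17/2 × 28.35 g/oz ≈ 1205 g
applesauce: (2 cup + 15 tbsp = 2.9375 cup) × 17/2 × 246 g/cup ≈ 6142 g
chopped pecans: 0.5 cup × 17/2 × 110 g/cup ÷ 28.35 g/oz ≈ 16 oz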